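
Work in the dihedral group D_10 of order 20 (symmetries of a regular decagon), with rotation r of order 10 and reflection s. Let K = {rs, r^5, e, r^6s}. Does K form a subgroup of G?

|K| = 4 divides |G| = 20, consistent with Lagrange.
K contains the identity, every element's inverse is in K, and K is closed under ·: it is a subgroup.

Yes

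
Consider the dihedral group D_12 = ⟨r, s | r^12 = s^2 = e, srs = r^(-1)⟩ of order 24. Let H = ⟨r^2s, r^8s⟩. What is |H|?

|⟨r^2s⟩| = 2 and |⟨r^8s⟩| = 2, so |H| is a multiple of lcm(2, 2) = 2 and divides |G| = 24.
Closing under the operation: H = {e, r^6, r^2s, r^8s}, so |H| = 4.

4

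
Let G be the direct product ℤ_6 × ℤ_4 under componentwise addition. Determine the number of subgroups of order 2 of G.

|G| = 24 and 2 | 24, so subgroups of order 2 are possible by Lagrange.
The subgroups of order 2 are: {(0,0), (0,2)}; {(0,0), (3,0)}; {(0,0), (3,2)}.
So G has 3 subgroups of order 2.

3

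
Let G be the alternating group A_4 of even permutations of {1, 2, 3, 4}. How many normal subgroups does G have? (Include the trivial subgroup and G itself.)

3

G has 10 subgroups. Checking conjugation-invariance by order — order 1: 1/1 normal; order 2: 0/3 normal; order 3: 0/4 normal; order 4: 1/1 normal; order 12: 1/1 normal.
Total normal subgroups: 3.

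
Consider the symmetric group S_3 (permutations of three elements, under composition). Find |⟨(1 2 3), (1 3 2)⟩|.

|⟨(1 2 3)⟩| = 3 and |⟨(1 3 2)⟩| = 3, so |H| is a multiple of lcm(3, 3) = 3 and divides |G| = 6.
Closing under the operation: H = {e, (1 2 3), (1 3 2)}, so |H| = 3.

3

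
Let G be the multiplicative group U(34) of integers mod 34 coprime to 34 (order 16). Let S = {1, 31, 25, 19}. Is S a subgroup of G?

No

25 ∈ S but its inverse 15 ∉ S, so S is not a subgroup.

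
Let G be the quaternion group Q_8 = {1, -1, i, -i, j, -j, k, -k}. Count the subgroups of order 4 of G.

|G| = 8 and 4 | 8, so subgroups of order 4 are possible by Lagrange.
The subgroups of order 4 are: {1, -1, i, -i}; {1, -1, j, -j}; {1, -1, k, -k}.
So G has 3 subgroups of order 4.

3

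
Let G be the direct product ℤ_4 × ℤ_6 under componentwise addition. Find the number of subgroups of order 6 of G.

|G| = 24 and 6 | 24, so subgroups of order 6 are possible by Lagrange.
The subgroups of order 6 are: {(0,0), (0,1), (0,2), (0,3), (0,4), (0,5)}; {(0,0), (0,2), (0,4), (2,0), (2,2), (2,4)}; {(0,0), (0,2), (0,4), (2,1), (2,3), (2,5)}.
So G has 3 subgroups of order 6.

3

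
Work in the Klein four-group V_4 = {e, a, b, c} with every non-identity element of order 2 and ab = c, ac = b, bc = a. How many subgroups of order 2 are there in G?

|G| = 4 and 2 | 4, so subgroups of order 2 are possible by Lagrange.
The subgroups of order 2 are: {e, a}; {e, b}; {e, c}.
So G has 3 subgroups of order 2.

3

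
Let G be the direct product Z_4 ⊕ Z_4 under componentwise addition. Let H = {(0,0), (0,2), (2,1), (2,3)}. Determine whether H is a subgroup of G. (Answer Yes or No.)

Yes

|H| = 4 divides |G| = 16, consistent with Lagrange.
H contains the identity, every element's inverse is in H, and H is closed under +: it is a subgroup.
In fact H = ⟨(2,3)⟩.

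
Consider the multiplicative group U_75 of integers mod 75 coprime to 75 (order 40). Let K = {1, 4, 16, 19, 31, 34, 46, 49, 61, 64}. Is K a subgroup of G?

|K| = 10 divides |G| = 40, consistent with Lagrange.
K contains the identity, every element's inverse is in K, and K is closed under ·: it is a subgroup.
In fact K = ⟨64⟩.

Yes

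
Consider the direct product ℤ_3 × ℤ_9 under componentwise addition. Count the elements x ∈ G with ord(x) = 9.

An element (a,b) has order lcm(ord(a), ord(b)); count pairs with lcm equal to 9.
Enumerating gives 18 such elements.

18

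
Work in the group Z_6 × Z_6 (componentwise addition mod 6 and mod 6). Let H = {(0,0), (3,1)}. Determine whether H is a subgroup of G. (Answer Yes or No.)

(3,1) ∈ H but its inverse (3,5) ∉ H, so H is not a subgroup.

No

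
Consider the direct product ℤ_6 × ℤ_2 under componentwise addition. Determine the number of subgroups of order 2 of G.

|G| = 12 and 2 | 12, so subgroups of order 2 are possible by Lagrange.
The subgroups of order 2 are: {(0,0), (0,1)}; {(0,0), (3,0)}; {(0,0), (3,1)}.
So G has 3 subgroups of order 2.

3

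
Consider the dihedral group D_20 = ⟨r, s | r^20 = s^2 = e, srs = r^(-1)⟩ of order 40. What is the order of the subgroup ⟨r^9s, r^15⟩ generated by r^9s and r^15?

8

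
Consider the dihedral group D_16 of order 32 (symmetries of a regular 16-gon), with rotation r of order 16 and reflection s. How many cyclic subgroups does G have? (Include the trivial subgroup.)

21

A cyclic subgroup of order d is generated by each of its φ(d) elements of order d, so the cyclic subgroups of order d number (#elements of order d)/φ(d).
Cyclic subgroups by order — order 1: 1; order 2: 17; order 4: 1; order 8: 1; order 16: 1.
Total: 21.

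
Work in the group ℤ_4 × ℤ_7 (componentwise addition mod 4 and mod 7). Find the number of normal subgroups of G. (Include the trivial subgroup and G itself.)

G is abelian, so every subgroup is normal.
G has 6 subgroups in total, hence 6 normal subgroups.

6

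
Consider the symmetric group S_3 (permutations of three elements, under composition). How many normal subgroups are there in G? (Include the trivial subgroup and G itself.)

G has 6 subgroups. Checking conjugation-invariance by order — order 1: 1/1 normal; order 2: 0/3 normal; order 3: 1/1 normal; order 6: 1/1 normal.
Total normal subgroups: 3.

3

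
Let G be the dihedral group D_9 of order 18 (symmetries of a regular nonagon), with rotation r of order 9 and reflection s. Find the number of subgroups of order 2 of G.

9

|G| = 18 and 2 | 18, so subgroups of order 2 are possible by Lagrange.
The subgroups of order 2 are: {e, r^2s}; {e, r^3s}; {e, r^4s}; {e, r^5s}; … (9 in all).
So G has 9 subgroups of order 2.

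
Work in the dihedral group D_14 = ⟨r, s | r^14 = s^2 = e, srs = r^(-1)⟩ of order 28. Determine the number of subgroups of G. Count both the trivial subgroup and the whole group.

28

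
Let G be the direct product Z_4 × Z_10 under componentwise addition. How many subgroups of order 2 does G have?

3

|G| = 40 and 2 | 40, so subgroups of order 2 are possible by Lagrange.
The subgroups of order 2 are: {(0,0), (0,5)}; {(0,0), (2,0)}; {(0,0), (2,5)}.
So G has 3 subgroups of order 2.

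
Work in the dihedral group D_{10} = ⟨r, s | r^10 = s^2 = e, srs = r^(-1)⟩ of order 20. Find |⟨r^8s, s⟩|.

10

|⟨r^8s⟩| = 2 and |⟨s⟩| = 2, so |H| is a multiple of lcm(2, 2) = 2 and divides |G| = 20.
Closing under the operation: H = {e, r^2, r^4, r^6, r^8, s, r^2s, r^4s, r^6s, r^8s}, so |H| = 10.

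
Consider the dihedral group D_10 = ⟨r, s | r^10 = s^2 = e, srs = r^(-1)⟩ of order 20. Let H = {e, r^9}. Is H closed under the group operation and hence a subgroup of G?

No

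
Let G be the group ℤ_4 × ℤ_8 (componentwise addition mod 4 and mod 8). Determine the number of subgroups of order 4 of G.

7

|G| = 32 and 4 | 32, so subgroups of order 4 are possible by Lagrange.
The subgroups of order 4 are: {(0,0), (0,2), (0,4), (0,6)}; {(0,0), (0,4), (2,0), (2,4)}; {(0,0), (0,4), (2,2), (2,6)}; {(0,0), (1,0), (2,0), (3,0)}; … (7 in all).
So G has 7 subgroups of order 4.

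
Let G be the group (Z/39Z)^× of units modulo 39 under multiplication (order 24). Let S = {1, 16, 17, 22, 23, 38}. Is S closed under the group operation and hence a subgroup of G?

Yes

|S| = 6 divides |G| = 24, consistent with Lagrange.
S contains the identity, every element's inverse is in S, and S is closed under ·: it is a subgroup.
In fact S = ⟨17⟩.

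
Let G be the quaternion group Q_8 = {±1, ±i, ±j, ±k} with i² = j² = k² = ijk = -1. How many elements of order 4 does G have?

6

The elements of order 4 are: i, -i, j, -j, k, -k.
That's 6.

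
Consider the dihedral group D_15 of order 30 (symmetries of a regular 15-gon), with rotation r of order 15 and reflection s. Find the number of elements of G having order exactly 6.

0

No element of G has order 6 (even though 6 | 30).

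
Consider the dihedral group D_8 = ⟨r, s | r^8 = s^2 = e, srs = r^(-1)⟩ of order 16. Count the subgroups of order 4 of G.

|G| = 16 and 4 | 16, so subgroups of order 4 are possible by Lagrange.
The subgroups of order 4 are: {e, r^2, r^4, r^6}; {e, r^4, r^2s, r^6s}; {e, r^4, r^3s, r^7s}; {e, r^4, s, r^4s}; … (5 in all).
So G has 5 subgroups of order 4.

5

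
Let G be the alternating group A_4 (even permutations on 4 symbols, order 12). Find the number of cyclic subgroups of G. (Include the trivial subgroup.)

Each element a generates a cyclic subgroup ⟨a⟩; distinct elements may generate the same one (a cyclic group of order d has φ(d) generators).
Cyclic subgroups by order — order 1: 1; order 2: 3; order 3: 4.
Total: 8.

8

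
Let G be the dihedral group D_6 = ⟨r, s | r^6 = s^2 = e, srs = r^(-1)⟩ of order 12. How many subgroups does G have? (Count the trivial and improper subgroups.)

16

|G| = 12, so by Lagrange every subgroup order divides 12. Divisors: 1, 2, 3, 4, 6, 12.
Subgroups by order — order 1: 1; order 2: 7; order 3: 1; order 4: 3; order 6: 3; order 12: 1.
Total: 1 + 7 + 1 + 3 + 3 + 1 = 16.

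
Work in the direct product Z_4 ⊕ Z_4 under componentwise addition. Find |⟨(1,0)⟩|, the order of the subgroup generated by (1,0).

The order of (1,0) in Z_4 × Z_4 is lcm(ord(1) in Z_4, ord(0) in Z_4).
ord(1) = 4 and ord(0) = 1, so |⟨(1,0)⟩| = lcm(4, 1) = 4.

4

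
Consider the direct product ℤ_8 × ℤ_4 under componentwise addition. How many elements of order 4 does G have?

An element (a,b) has order lcm(ord(a), ord(b)); count pairs with lcm equal to 4.
Enumerating gives 12 such elements.

12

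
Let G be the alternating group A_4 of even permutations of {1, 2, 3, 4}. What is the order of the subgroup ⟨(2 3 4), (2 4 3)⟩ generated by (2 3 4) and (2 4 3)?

3

|⟨(2 3 4)⟩| = 3 and |⟨(2 4 3)⟩| = 3, so |H| is a multiple of lcm(3, 3) = 3 and divides |G| = 12.
Closing under the operation: H = {e, (2 3 4), (2 4 3)}, so |H| = 3.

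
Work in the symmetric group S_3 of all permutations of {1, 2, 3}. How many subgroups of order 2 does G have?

|G| = 6 and 2 | 6, so subgroups of order 2 are possible by Lagrange.
The subgroups of order 2 are: {e, (1 2)}; {e, (1 3)}; {e, (2 3)}.
So G has 3 subgroups of order 2.

3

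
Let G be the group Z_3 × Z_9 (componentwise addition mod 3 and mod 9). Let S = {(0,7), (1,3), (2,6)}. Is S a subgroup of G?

No

The identity (0,0) ∉ S, so S is not a subgroup.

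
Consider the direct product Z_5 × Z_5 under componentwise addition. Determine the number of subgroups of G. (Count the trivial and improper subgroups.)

8

|G| = 25, so by Lagrange every subgroup order divides 25. Divisors: 1, 5, 25.
Subgroups by order — order 1: 1; order 5: 6; order 25: 1.
Total: 1 + 6 + 1 = 8.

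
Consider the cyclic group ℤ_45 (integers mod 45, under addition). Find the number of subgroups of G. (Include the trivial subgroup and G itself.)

Subgroups of the cyclic group ℤ_45 correspond bijectively to divisors of 45.
Divisors of 45: 1, 3, 5, 9, 15, 45.
So ℤ_45 has 6 subgroups.

6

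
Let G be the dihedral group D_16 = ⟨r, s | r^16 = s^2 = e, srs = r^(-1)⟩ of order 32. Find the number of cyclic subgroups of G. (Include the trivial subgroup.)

21

A cyclic subgroup of order d is generated by each of its φ(d) elements of order d, so the cyclic subgroups of order d number (#elements of order d)/φ(d).
Cyclic subgroups by order — order 1: 1; order 2: 17; order 4: 1; order 8: 1; order 16: 1.
Total: 21.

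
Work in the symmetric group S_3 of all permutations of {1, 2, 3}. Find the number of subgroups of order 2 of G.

3

|G| = 6 and 2 | 6, so subgroups of order 2 are possible by Lagrange.
The subgroups of order 2 are: {e, (1 2)}; {e, (1 3)}; {e, (2 3)}.
So G has 3 subgroups of order 2.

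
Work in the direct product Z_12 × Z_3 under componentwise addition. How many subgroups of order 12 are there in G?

4

|G| = 36 and 12 | 36, so subgroups of order 12 are possible by Lagrange.
The subgroups of order 12 are: {(0,0), (0,1), (0,2), (3,0), (3,1), (3,2), (6,0), (6,1), (6,2), (9,0), (9,1), (9,2)}; {(0,0), (1,0), (2,0), (3,0), (4,0), (5,0), (6,0), (7,0), (8,0), (9,0), (10,0), (11,0)}; {(0,0), (1,1), (2,2), (3,0), (4,1), (5,2), (6,0), (7,1), (8,2), (9,0), (10,1), (11,2)}; {(0,0), (1,2), (2,1), (3,0), (4,2), (5,1), (6,0), (7,2), (8,1), (9,0), (10,2), (11,1)}.
So G has 4 subgroups of order 12.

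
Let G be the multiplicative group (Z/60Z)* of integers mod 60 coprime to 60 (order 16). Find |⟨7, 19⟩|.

8

|⟨7⟩| = 4 and |⟨19⟩| = 2, so |H| is a multiple of lcm(4, 2) = 4 and divides |G| = 16.
Closing under the operation: H = {1, 7, 13, 19, 31, 37, 43, 49}, so |H| = 8.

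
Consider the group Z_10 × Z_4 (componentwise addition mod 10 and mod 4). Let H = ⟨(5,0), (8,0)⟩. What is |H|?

|⟨(5,0)⟩| = 2 and |⟨(8,0)⟩| = 5, so |H| is a multiple of lcm(2, 5) = 10 and divides |G| = 40.
Closing under the operation: H = {(0,0), (1,0), (2,0), (3,0), (4,0), (5,0), (6,0), (7,0), (8,0), (9,0)}, so |H| = 10.

10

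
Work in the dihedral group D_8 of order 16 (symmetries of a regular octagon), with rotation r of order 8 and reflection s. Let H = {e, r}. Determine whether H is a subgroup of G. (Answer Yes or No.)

No

r ∈ H but its inverse r^7 ∉ H, so H is not a subgroup.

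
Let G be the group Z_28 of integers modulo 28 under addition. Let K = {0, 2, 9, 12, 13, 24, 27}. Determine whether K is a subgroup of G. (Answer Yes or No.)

No

2 ∈ K but its inverse 26 ∉ K, so K is not a subgroup.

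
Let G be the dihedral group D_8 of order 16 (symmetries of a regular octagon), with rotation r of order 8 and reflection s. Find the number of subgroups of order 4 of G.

5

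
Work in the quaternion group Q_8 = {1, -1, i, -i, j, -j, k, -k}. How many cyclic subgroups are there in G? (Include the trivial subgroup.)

5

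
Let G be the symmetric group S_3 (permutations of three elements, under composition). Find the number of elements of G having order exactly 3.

2

The elements of order 3 are: (1 2 3), (1 3 2).
That's 2.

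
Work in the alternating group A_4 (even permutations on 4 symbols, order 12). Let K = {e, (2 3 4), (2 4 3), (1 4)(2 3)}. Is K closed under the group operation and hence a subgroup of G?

No

Closure fails: (2 4 3) ∘ (1 4)(2 3) = (1 3 4) ∉ K. So K is not a subgroup.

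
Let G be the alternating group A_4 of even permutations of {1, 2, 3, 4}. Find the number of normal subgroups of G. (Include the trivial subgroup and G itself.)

3

G has 10 subgroups. Checking conjugation-invariance by order — order 1: 1/1 normal; order 2: 0/3 normal; order 3: 0/4 normal; order 4: 1/1 normal; order 12: 1/1 normal.
Total normal subgroups: 3.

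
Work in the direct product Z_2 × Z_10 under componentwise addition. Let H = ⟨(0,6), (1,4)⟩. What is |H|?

|⟨(0,6)⟩| = 5 and |⟨(1,4)⟩| = 10, so |H| is a multiple of lcm(5, 10) = 10 and divides |G| = 20.
Closing under the operation: H = {(0,0), (0,2), (0,4), (0,6), (0,8), (1,0), (1,2), (1,4), (1,6), (1,8)}, so |H| = 10.

10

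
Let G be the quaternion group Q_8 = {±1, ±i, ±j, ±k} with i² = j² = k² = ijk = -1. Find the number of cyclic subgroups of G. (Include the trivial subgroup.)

5

Group the elements of G by the cyclic subgroup they generate; each cyclic subgroup of order d accounts for φ(d) elements.
Cyclic subgroups by order — order 1: 1; order 2: 1; order 4: 3.
Total: 5.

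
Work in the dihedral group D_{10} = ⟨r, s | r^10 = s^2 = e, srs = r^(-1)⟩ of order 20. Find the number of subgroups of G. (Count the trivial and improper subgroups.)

|G| = 20, so by Lagrange every subgroup order divides 20. Divisors: 1, 2, 4, 5, 10, 20.
Subgroups by order — order 1: 1; order 2: 11; order 4: 5; order 5: 1; order 10: 3; order 20: 1.
Total: 1 + 11 + 5 + 1 + 3 + 1 = 22.

22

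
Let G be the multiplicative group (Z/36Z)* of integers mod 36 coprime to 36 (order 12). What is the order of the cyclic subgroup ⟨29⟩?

6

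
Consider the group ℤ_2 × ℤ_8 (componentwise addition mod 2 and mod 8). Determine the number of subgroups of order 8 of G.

|G| = 16 and 8 | 16, so subgroups of order 8 are possible by Lagrange.
The subgroups of order 8 are: {(0,0), (0,1), (0,2), (0,3), (0,4), (0,5), (0,6), (0,7)}; {(0,0), (0,2), (0,4), (0,6), (1,0), (1,2), (1,4), (1,6)}; {(0,0), (0,2), (0,4), (0,6), (1,1), (1,3), (1,5), (1,7)}.
So G has 3 subgroups of order 8.

3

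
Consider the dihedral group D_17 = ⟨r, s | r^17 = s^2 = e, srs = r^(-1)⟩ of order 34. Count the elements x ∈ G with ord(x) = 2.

Enumerating element orders in G gives 17 elements of order 2.

17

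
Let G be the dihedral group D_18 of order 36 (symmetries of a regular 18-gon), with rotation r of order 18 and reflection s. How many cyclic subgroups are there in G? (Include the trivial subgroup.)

Each element a generates a cyclic subgroup ⟨a⟩; distinct elements may generate the same one (a cyclic group of order d has φ(d) generators).
Cyclic subgroups by order — order 1: 1; order 2: 19; order 3: 1; order 6: 1; order 9: 1; order 18: 1.
Total: 24.

24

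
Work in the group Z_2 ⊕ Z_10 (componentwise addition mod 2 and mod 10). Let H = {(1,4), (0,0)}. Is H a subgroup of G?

(1,4) ∈ H but its inverse (1,6) ∉ H, so H is not a subgroup.

No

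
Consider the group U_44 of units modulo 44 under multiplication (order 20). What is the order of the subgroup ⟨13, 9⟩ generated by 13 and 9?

|⟨13⟩| = 10 and |⟨9⟩| = 5, so |H| is a multiple of lcm(10, 5) = 10 and divides |G| = 20.
Closing under the operation: H = {1, 5, 9, 13, 17, 21, 25, 29, 37, 41}, so |H| = 10.

10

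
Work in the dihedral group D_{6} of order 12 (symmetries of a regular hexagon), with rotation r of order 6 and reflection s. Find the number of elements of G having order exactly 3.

The elements of order 3 are: r^2, r^4.
That's 2.

2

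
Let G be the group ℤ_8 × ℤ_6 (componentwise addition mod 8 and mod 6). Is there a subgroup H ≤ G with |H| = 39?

No

39 does not divide |G| = 48, so by Lagrange no subgroup of order 39 exists.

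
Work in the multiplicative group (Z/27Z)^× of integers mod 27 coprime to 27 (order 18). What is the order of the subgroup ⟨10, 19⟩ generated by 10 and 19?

|⟨10⟩| = 3 and |⟨19⟩| = 3, so |H| is a multiple of lcm(3, 3) = 3 and divides |G| = 18.
Closing under the operation: H = {1, 10, 19}, so |H| = 3.

3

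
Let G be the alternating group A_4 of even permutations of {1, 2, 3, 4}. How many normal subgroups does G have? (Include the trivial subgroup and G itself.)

3

G has 10 subgroups. Checking conjugation-invariance by order — order 1: 1/1 normal; order 2: 0/3 normal; order 3: 0/4 normal; order 4: 1/1 normal; order 12: 1/1 normal.
Total normal subgroups: 3.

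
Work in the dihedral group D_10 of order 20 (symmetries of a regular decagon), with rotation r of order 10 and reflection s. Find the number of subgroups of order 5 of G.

1

|G| = 20 and 5 | 20, so subgroups of order 5 are possible by Lagrange.
The subgroups of order 5 are: {e, r^2, r^4, r^6, r^8}.
So G has 1 subgroup of order 5.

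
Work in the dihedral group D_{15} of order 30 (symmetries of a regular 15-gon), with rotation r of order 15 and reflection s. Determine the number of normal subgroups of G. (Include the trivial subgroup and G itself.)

5

G has 28 subgroups. Checking conjugation-invariance by order — order 1: 1/1 normal; order 2: 0/15 normal; order 3: 1/1 normal; order 5: 1/1 normal; order 6: 0/5 normal; order 10: 0/3 normal; order 15: 1/1 normal; order 30: 1/1 normal.
Total normal subgroups: 5.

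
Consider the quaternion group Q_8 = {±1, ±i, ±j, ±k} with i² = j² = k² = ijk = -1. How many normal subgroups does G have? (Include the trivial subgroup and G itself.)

6

G has 6 subgroups. Checking conjugation-invariance by order — order 1: 1/1 normal; order 2: 1/1 normal; order 4: 3/3 normal; order 8: 1/1 normal.
Total normal subgroups: 6.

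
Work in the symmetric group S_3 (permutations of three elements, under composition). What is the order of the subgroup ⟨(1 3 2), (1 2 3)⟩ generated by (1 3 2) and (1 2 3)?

|⟨(1 3 2)⟩| = 3 and |⟨(1 2 3)⟩| = 3, so |H| is a multiple of lcm(3, 3) = 3 and divides |G| = 6.
Closing under the operation: H = {e, (1 2 3), (1 3 2)}, so |H| = 3.

3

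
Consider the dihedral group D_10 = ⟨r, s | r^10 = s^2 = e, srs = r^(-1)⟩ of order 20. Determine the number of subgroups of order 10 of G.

3

|G| = 20 and 10 | 20, so subgroups of order 10 are possible by Lagrange.
The subgroups of order 10 are: {e, r, r^2, r^3, r^4, r^5, r^6, r^7, r^8, r^9}; {e, r^2, r^4, r^6, r^8, s, r^2s, r^4s, r^6s, r^8s}; {e, r^2, r^4, r^6, r^8, rs, r^3s, r^5s, r^7s, r^9s}.
So G has 3 subgroups of order 10.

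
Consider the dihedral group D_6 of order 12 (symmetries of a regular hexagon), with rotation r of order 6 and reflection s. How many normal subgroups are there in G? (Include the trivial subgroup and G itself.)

G has 16 subgroups. Checking conjugation-invariance by order — order 1: 1/1 normal; order 2: 1/7 normal; order 3: 1/1 normal; order 4: 0/3 normal; order 6: 3/3 normal; order 12: 1/1 normal.
Total normal subgroups: 7.

7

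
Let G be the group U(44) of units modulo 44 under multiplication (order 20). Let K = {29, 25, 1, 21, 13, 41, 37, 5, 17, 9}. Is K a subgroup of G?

Yes

|K| = 10 divides |G| = 20, consistent with Lagrange.
K contains the identity, every element's inverse is in K, and K is closed under ·: it is a subgroup.
In fact K = ⟨41⟩.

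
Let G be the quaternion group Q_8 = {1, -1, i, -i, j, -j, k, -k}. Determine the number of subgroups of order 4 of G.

|G| = 8 and 4 | 8, so subgroups of order 4 are possible by Lagrange.
The subgroups of order 4 are: {1, -1, i, -i}; {1, -1, j, -j}; {1, -1, k, -k}.
So G has 3 subgroups of order 4.

3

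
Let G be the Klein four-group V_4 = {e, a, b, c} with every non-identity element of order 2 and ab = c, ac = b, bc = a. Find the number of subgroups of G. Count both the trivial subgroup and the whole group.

|G| = 4, so by Lagrange every subgroup order divides 4. Divisors: 1, 2, 4.
Subgroups by order — order 1: 1; order 2: 3; order 4: 1.
Total: 1 + 3 + 1 = 5.

5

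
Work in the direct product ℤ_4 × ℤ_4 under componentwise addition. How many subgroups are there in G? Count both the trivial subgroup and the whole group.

|G| = 16, so by Lagrange every subgroup order divides 16. Divisors: 1, 2, 4, 8, 16.
Subgroups by order — order 1: 1; order 2: 3; order 4: 7; order 8: 3; order 16: 1.
Total: 1 + 3 + 7 + 3 + 1 = 15.

15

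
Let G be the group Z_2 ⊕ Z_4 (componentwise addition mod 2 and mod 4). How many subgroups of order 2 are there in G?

|G| = 8 and 2 | 8, so subgroups of order 2 are possible by Lagrange.
The subgroups of order 2 are: {(0,0), (0,2)}; {(0,0), (1,0)}; {(0,0), (1,2)}.
So G has 3 subgroups of order 2.

3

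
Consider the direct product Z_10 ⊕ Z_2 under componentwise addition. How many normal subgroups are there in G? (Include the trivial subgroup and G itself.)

10

G is abelian, so every subgroup is normal.
G has 10 subgroups in total, hence 10 normal subgroups.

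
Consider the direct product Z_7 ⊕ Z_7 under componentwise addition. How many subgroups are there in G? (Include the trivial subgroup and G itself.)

10

|G| = 49, so by Lagrange every subgroup order divides 49. Divisors: 1, 7, 49.
Subgroups by order — order 1: 1; order 7: 8; order 49: 1.
Total: 1 + 8 + 1 = 10.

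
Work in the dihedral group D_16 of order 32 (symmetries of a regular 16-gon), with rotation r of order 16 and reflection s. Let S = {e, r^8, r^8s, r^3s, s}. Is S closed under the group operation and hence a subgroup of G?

|S| = 5 does not divide |G| = 32, so by Lagrange S is not a subgroup.

No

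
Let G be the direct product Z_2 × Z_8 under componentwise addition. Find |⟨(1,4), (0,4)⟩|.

4

|⟨(1,4)⟩| = 2 and |⟨(0,4)⟩| = 2, so |H| is a multiple of lcm(2, 2) = 2 and divides |G| = 16.
Closing under the operation: H = {(0,0), (0,4), (1,0), (1,4)}, so |H| = 4.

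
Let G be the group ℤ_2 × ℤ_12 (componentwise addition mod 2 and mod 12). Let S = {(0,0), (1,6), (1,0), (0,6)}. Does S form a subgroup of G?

|S| = 4 divides |G| = 24, consistent with Lagrange.
S contains the identity, every element's inverse is in S, and S is closed under +: it is a subgroup.

Yes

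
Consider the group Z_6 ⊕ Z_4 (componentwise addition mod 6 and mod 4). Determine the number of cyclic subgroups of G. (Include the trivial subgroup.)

12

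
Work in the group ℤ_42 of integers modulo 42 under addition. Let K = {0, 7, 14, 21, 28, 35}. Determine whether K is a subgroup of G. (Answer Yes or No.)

Yes

|K| = 6 divides |G| = 42, consistent with Lagrange.
K contains the identity, every element's inverse is in K, and K is closed under +: it is a subgroup.
In fact K = ⟨35⟩.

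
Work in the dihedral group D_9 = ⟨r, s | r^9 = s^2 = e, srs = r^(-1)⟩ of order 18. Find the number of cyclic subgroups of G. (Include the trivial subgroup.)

Each element a generates a cyclic subgroup ⟨a⟩; distinct elements may generate the same one (a cyclic group of order d has φ(d) generators).
Cyclic subgroups by order — order 1: 1; order 2: 9; order 3: 1; order 9: 1.
Total: 12.

12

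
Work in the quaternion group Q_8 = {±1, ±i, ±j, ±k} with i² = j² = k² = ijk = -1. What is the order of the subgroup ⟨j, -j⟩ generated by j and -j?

4

|⟨j⟩| = 4 and |⟨-j⟩| = 4, so |H| is a multiple of lcm(4, 4) = 4 and divides |G| = 8.
Closing under the operation: H = {1, -1, j, -j}, so |H| = 4.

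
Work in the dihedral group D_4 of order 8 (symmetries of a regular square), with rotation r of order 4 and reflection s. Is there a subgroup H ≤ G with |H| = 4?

Yes

4 | 8. A subgroup of order 4 is {e, r, r^2, r^3}.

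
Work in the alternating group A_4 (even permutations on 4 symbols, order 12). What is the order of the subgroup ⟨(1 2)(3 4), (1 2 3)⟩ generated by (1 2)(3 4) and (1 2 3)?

|⟨(1 2)(3 4)⟩| = 2 and |⟨(1 2 3)⟩| = 3, so |H| is a multiple of lcm(2, 3) = 6 and divides |G| = 12.
Closing {(1 2)(3 4), (1 2 3)} under the group operation gives all of G, so |H| = 12.

12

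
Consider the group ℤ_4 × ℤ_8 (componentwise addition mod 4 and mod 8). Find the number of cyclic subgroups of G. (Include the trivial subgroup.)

14

Each element a generates a cyclic subgroup ⟨a⟩; distinct elements may generate the same one (a cyclic group of order d has φ(d) generators).
Cyclic subgroups by order — order 1: 1; order 2: 3; order 4: 6; order 8: 4.
Total: 14.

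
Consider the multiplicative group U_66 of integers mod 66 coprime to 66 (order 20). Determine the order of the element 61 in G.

10

Compute successive powers of 61 mod 66: 61, 25, 7, 31, 43, 49, 19, 37, …; 61^10 ≡ 1 (mod 66).
So |⟨61⟩| = 10.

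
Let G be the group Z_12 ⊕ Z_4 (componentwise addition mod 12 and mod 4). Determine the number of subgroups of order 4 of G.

7

|G| = 48 and 4 | 48, so subgroups of order 4 are possible by Lagrange.
The subgroups of order 4 are: {(0,0), (0,1), (0,2), (0,3)}; {(0,0), (0,2), (6,0), (6,2)}; {(0,0), (0,2), (6,1), (6,3)}; {(0,0), (3,0), (6,0), (9,0)}; … (7 in all).
So G has 7 subgroups of order 4.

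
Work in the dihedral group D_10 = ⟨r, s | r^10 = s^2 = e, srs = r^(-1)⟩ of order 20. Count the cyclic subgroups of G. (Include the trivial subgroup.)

Each element a generates a cyclic subgroup ⟨a⟩; distinct elements may generate the same one (a cyclic group of order d has φ(d) generators).
Cyclic subgroups by order — order 1: 1; order 2: 11; order 5: 1; order 10: 1.
Total: 14.

14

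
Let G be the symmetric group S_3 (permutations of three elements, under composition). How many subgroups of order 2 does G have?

|G| = 6 and 2 | 6, so subgroups of order 2 are possible by Lagrange.
The subgroups of order 2 are: {e, (1 2)}; {e, (1 3)}; {e, (2 3)}.
So G has 3 subgroups of order 2.

3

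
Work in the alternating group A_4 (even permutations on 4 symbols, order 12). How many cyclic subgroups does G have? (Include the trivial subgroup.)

8

Each element a generates a cyclic subgroup ⟨a⟩; distinct elements may generate the same one (a cyclic group of order d has φ(d) generators).
Cyclic subgroups by order — order 1: 1; order 2: 3; order 3: 4.
Total: 8.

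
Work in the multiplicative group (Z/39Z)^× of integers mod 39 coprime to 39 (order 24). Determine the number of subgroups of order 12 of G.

3

|G| = 24 and 12 | 24, so subgroups of order 12 are possible by Lagrange.
The subgroups of order 12 are: {1, 2, 4, 5, 8, 10, 11, 16, 20, 22, 25, 32}; {1, 4, 10, 14, 16, 17, 22, 23, 25, 29, 35, 38}; {1, 4, 7, 10, 16, 19, 22, 25, 28, 31, 34, 37}.
So G has 3 subgroups of order 12.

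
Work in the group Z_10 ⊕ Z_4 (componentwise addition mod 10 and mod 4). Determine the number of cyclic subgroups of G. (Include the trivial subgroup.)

12

Group the elements of G by the cyclic subgroup they generate; each cyclic subgroup of order d accounts for φ(d) elements.
Cyclic subgroups by order — order 1: 1; order 2: 3; order 4: 2; order 5: 1; order 10: 3; order 20: 2.
Total: 12.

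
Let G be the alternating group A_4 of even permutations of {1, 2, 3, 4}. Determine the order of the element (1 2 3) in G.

Computing powers of (1 2 3): the smallest k with ((1 2 3))^k = e is k = 3.

3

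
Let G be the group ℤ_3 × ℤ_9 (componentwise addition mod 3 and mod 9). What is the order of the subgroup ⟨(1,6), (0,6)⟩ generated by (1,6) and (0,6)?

|⟨(1,6)⟩| = 3 and |⟨(0,6)⟩| = 3, so |H| is a multiple of lcm(3, 3) = 3 and divides |G| = 27.
Closing under the operation: H = {(0,0), (0,3), (0,6), (1,0), (1,3), (1,6), (2,0), (2,3), (2,6)}, so |H| = 9.

9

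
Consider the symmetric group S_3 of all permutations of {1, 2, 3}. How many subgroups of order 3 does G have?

1

|G| = 6 and 3 | 6, so subgroups of order 3 are possible by Lagrange.
The subgroups of order 3 are: {e, (1 2 3), (1 3 2)}.
So G has 1 subgroup of order 3.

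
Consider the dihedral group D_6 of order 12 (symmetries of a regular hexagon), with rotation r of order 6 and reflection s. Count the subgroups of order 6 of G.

|G| = 12 and 6 | 12, so subgroups of order 6 are possible by Lagrange.
The subgroups of order 6 are: {e, r, r^2, r^3, r^4, r^5}; {e, r^2, r^4, s, r^2s, r^4s}; {e, r^2, r^4, rs, r^3s, r^5s}.
So G has 3 subgroups of order 6.

3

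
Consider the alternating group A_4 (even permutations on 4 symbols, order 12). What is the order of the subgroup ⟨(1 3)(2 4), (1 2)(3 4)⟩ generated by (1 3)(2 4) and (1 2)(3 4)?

|⟨(1 3)(2 4)⟩| = 2 and |⟨(1 2)(3 4)⟩| = 2, so |H| is a multiple of lcm(2, 2) = 2 and divides |G| = 12.
Closing under the operation: H = {e, (1 2)(3 4), (1 3)(2 4), (1 4)(2 3)}, so |H| = 4.

4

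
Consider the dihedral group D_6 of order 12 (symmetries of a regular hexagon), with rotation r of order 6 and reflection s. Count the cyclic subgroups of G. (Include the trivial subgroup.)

Group the elements of G by the cyclic subgroup they generate; each cyclic subgroup of order d accounts for φ(d) elements.
Cyclic subgroups by order — order 1: 1; order 2: 7; order 3: 1; order 6: 1.
Total: 10.

10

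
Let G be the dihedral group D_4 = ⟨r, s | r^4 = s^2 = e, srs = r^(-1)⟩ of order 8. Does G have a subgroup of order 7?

7 does not divide |G| = 8, so by Lagrange no subgroup of order 7 exists.

No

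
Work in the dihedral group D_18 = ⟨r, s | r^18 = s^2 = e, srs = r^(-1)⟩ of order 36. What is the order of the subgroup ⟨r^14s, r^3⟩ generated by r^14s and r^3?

|⟨r^14s⟩| = 2 and |⟨r^3⟩| = 6, so |H| is a multiple of lcm(2, 6) = 6 and divides |G| = 36.
Closing under the operation: H = {e, r^3, r^6, r^9, r^12, r^15, r^2s, r^5s, r^8s, r^11s, r^14s, r^17s}, so |H| = 12.

12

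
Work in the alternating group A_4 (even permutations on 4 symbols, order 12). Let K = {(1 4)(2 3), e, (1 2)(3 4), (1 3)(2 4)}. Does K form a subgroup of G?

Yes

|K| = 4 divides |G| = 12, consistent with Lagrange.
K contains the identity, every element's inverse is in K, and K is closed under ∘: it is a subgroup.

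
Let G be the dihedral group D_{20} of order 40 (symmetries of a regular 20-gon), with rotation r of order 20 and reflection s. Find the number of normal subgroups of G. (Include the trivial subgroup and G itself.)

G has 48 subgroups. Checking conjugation-invariance by order — order 1: 1/1 normal; order 2: 1/21 normal; order 4: 1/11 normal; order 5: 1/1 normal; order 8: 0/5 normal; order 10: 1/5 normal; order 20: 3/3 normal; order 40: 1/1 normal.
Total normal subgroups: 9.

9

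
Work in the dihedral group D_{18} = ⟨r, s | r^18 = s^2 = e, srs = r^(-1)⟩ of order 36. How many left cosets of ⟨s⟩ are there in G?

18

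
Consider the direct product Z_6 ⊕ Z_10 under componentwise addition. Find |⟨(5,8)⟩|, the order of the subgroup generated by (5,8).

30

The order of (5,8) in Z_6 × Z_10 is lcm(ord(5) in Z_6, ord(8) in Z_10).
ord(5) = 6 and ord(8) = 5, so |⟨(5,8)⟩| = lcm(6, 5) = 30.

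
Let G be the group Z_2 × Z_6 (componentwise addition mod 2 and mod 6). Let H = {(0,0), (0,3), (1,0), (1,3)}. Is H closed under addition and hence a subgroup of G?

Yes

|H| = 4 divides |G| = 12, consistent with Lagrange.
H contains the identity, every element's inverse is in H, and H is closed under +: it is a subgroup.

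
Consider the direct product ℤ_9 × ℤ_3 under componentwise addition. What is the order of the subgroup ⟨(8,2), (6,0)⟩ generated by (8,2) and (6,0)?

9

|⟨(8,2)⟩| = 9 and |⟨(6,0)⟩| = 3, so |H| is a multiple of lcm(9, 3) = 9 and divides |G| = 27.
Closing under the operation: H = {(0,0), (1,1), (2,2), (3,0), (4,1), (5,2), (6,0), (7,1), (8,2)}, so |H| = 9.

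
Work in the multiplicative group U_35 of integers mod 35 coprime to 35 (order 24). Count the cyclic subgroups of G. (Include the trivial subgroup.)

A cyclic subgroup of order d is generated by each of its φ(d) elements of order d, so the cyclic subgroups of order d number (#elements of order d)/φ(d).
Cyclic subgroups by order — order 1: 1; order 2: 3; order 3: 1; order 4: 2; order 6: 3; order 12: 2.
Total: 12.

12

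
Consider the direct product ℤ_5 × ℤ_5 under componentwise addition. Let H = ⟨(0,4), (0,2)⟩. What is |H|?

|⟨(0,4)⟩| = 5 and |⟨(0,2)⟩| = 5, so |H| is a multiple of lcm(5, 5) = 5 and divides |G| = 25.
Closing under the operation: H = {(0,0), (0,1), (0,2), (0,3), (0,4)}, so |H| = 5.

5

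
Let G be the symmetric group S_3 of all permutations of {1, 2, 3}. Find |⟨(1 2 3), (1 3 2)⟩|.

|⟨(1 2 3)⟩| = 3 and |⟨(1 3 2)⟩| = 3, so |H| is a multiple of lcm(3, 3) = 3 and divides |G| = 6.
Closing under the operation: H = {e, (1 2 3), (1 3 2)}, so |H| = 3.

3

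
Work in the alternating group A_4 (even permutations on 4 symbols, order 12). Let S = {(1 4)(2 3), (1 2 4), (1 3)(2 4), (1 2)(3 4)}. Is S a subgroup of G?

The identity e ∉ S, so S is not a subgroup.

No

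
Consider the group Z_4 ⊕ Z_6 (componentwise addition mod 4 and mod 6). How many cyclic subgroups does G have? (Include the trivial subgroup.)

Group the elements of G by the cyclic subgroup they generate; each cyclic subgroup of order d accounts for φ(d) elements.
Cyclic subgroups by order — order 1: 1; order 2: 3; order 3: 1; order 4: 2; order 6: 3; order 12: 2.
Total: 12.

12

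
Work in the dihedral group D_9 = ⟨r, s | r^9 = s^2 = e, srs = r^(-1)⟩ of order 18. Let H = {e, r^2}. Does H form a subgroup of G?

No

r^2 ∈ H but its inverse r^7 ∉ H, so H is not a subgroup.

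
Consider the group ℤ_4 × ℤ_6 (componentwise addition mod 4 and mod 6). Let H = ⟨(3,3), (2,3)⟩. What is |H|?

8

|⟨(3,3)⟩| = 4 and |⟨(2,3)⟩| = 2, so |H| is a multiple of lcm(4, 2) = 4 and divides |G| = 24.
Closing under the operation: H = {(0,0), (0,3), (1,0), (1,3), (2,0), (2,3), (3,0), (3,3)}, so |H| = 8.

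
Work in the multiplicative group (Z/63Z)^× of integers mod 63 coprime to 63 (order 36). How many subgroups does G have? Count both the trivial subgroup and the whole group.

30

|G| = 36, so by Lagrange every subgroup order divides 36. Divisors: 1, 2, 3, 4, 6, 9, 12, 18, 36.
Subgroups by order — order 1: 1; order 2: 3; order 3: 4; order 4: 1; order 6: 12; order 9: 1; order 12: 4; order 18: 3; order 36: 1.
Total: 1 + 3 + 4 + 1 + 12 + 1 + 4 + 3 + 1 = 30.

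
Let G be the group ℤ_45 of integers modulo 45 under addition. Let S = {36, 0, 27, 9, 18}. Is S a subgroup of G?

Yes

|S| = 5 divides |G| = 45, consistent with Lagrange.
S contains the identity, every element's inverse is in S, and S is closed under +: it is a subgroup.
In fact S = ⟨18⟩.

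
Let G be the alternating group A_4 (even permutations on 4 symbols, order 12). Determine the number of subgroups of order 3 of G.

4

|G| = 12 and 3 | 12, so subgroups of order 3 are possible by Lagrange.
The subgroups of order 3 are: {e, (1 2 3), (1 3 2)}; {e, (1 2 4), (1 4 2)}; {e, (1 3 4), (1 4 3)}; {e, (2 3 4), (2 4 3)}.
So G has 4 subgroups of order 3.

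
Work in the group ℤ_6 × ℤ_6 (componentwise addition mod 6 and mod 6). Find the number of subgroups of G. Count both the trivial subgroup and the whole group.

30

|G| = 36, so by Lagrange every subgroup order divides 36. Divisors: 1, 2, 3, 4, 6, 9, 12, 18, 36.
Subgroups by order — order 1: 1; order 2: 3; order 3: 4; order 4: 1; order 6: 12; order 9: 1; order 12: 4; order 18: 3; order 36: 1.
Total: 1 + 3 + 4 + 1 + 12 + 1 + 4 + 3 + 1 = 30.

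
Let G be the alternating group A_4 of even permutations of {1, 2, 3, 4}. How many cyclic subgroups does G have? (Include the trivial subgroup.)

Group the elements of G by the cyclic subgroup they generate; each cyclic subgroup of order d accounts for φ(d) elements.
Cyclic subgroups by order — order 1: 1; order 2: 3; order 3: 4.
Total: 8.

8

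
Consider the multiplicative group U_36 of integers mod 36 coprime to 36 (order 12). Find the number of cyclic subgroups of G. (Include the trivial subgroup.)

8

Group the elements of G by the cyclic subgroup they generate; each cyclic subgroup of order d accounts for φ(d) elements.
Cyclic subgroups by order — order 1: 1; order 2: 3; order 3: 1; order 6: 3.
Total: 8.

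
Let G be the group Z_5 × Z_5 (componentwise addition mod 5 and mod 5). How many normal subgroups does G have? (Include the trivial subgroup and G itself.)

G is abelian, so every subgroup is normal.
G has 8 subgroups in total, hence 8 normal subgroups.

8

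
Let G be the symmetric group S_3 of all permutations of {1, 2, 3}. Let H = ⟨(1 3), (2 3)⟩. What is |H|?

|⟨(1 3)⟩| = 2 and |⟨(2 3)⟩| = 2, so |H| is a multiple of lcm(2, 2) = 2 and divides |G| = 6.
Closing {(1 3), (2 3)} under the group operation gives all of G, so |H| = 6.

6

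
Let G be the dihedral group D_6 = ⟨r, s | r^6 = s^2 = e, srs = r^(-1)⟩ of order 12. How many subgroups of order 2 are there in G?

|G| = 12 and 2 | 12, so subgroups of order 2 are possible by Lagrange.
The subgroups of order 2 are: {e, r^2s}; {e, r^3}; {e, r^3s}; {e, r^4s}; … (7 in all).
So G has 7 subgroups of order 2.

7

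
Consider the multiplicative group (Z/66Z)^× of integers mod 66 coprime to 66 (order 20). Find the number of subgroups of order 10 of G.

3

|G| = 20 and 10 | 20, so subgroups of order 10 are possible by Lagrange.
The subgroups of order 10 are: {1, 7, 13, 19, 25, 31, 37, 43, 49, 61}; {1, 17, 25, 29, 31, 35, 37, 41, 49, 65}; {1, 5, 23, 25, 31, 37, 47, 49, 53, 59}.
So G has 3 subgroups of order 10.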